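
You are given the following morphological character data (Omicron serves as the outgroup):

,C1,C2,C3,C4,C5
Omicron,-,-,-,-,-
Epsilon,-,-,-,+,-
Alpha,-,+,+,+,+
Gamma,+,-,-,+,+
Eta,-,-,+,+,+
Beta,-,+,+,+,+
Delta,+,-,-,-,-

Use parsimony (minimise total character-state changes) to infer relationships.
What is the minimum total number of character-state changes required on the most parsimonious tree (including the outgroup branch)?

6

The outgroup has state '-' for every character, so '+' is the derived state throughout.
C1 groups Delta and Gamma, which is incompatible with the clades supported by the remaining characters; treating it as convergent (homoplasy) costs fewer steps than any alternative tree.
C2 (derived state '+') is shared by Alpha and Beta — a synapomorphy uniting that clade.
C3 (derived state '+') is shared by Alpha, Beta, and Eta — a synapomorphy uniting that clade.
Only Alpha, Beta, Epsilon, Eta, and Gamma show the derived state '+' for C4, supporting them as a clade.
C5: derived state '+' in Alpha, Beta, Eta, and Gamma only — synapomorphy for {Alpha, Beta, Eta, Gamma}.
Most parsimonious ingroup topology: ((Epsilon,(((Alpha,Beta),Eta),Gamma)),Delta).
Changes per character on this tree: C1: 2; C2: 1; C3: 1; C4: 1; C5: 1.
Total = 6.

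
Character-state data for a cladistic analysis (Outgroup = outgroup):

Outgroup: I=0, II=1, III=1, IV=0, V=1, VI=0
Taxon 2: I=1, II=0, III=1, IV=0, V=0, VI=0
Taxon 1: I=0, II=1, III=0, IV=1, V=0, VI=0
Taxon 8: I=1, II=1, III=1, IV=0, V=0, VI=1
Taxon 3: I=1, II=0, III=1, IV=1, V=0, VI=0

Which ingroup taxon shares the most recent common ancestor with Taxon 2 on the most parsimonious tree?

Character polarity is set by the outgroup: the derived state is whichever differs from the outgroup's state, so for II, III, V the derived state is '0', and for the remaining characters it is '1'.
I: derived state '1' in Taxon 2, Taxon 3, and Taxon 8 only — synapomorphy for {Taxon 2, Taxon 3, Taxon 8}.
II: derived state '0' in Taxon 2 and Taxon 3 only — synapomorphy for {Taxon 2, Taxon 3}.
III: derived state '0' in Taxon 1 only — an autapomorphy, so it tells us nothing about relationships among taxa.
IV groups Taxon 1 and Taxon 3, which is incompatible with the clades supported by the remaining characters; treating it as convergent (homoplasy) costs fewer steps than any alternative tree.
V (derived state '0') is shared by all ingroup taxa — unites the whole ingroup.
VI (derived state '1') is unique to Taxon 8 (autapomorphy; uninformative for grouping).
Most parsimonious ingroup topology: (((Taxon 2,Taxon 3),Taxon 8),Taxon 1).
Taxon 2 and Taxon 3 form a cherry on this tree, so they are sister taxa.

Taxon 3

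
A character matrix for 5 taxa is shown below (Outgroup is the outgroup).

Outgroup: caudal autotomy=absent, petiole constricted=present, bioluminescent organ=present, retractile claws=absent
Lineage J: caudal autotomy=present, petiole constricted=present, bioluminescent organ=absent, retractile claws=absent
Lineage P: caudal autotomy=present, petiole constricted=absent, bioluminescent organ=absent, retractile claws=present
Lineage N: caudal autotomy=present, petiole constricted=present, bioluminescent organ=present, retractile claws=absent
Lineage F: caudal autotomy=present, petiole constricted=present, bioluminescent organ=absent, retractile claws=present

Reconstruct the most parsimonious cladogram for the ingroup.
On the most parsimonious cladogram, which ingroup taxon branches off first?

Lineage N

Character polarity is set by the outgroup: the derived state is whichever differs from the outgroup's state, so for petiole constricted, bioluminescent organ the derived state is 'absent', and for the remaining characters it is 'present'.
caudal autotomy (derived state 'present') is shared by all ingroup taxa — unites the whole ingroup.
petiole constricted (derived state 'absent') is unique to Lineage P (autapomorphy; uninformative for grouping).
bioluminescent organ: derived state 'absent' in Lineage F, Lineage J, and Lineage P only — synapomorphy for {Lineage F, Lineage J, Lineage P}.
retractile claws: derived state 'present' in Lineage F and Lineage P only — synapomorphy for {Lineage F, Lineage P}.
Most parsimonious ingroup topology: ((Lineage J,(Lineage P,Lineage F)),Lineage N).
Lineage N is sister to the clade containing all other ingroup taxa, so it is the earliest-diverging (most basal) ingroup lineage.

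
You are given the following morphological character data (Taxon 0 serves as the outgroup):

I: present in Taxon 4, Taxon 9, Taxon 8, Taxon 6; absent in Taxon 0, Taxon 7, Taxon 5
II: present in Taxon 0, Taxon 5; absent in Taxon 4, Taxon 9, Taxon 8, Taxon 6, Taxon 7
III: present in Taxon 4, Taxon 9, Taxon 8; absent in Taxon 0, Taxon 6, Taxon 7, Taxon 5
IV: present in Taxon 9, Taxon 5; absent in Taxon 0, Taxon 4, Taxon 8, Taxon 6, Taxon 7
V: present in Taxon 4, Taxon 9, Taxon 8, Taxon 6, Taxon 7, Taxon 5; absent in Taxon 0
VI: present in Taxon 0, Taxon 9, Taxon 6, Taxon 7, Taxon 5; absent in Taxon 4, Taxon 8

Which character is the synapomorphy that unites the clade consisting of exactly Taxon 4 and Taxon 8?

VI

Character polarity is set by the outgroup: the derived state is whichever differs from the outgroup's state, so for II, VI the derived state is 'absent', and for the remaining characters it is 'present'.
I: derived state 'present' in Taxon 4, Taxon 6, Taxon 8, and Taxon 9 only — synapomorphy for {Taxon 4, Taxon 6, Taxon 8, Taxon 9}.
Only Taxon 4, Taxon 6, Taxon 7, Taxon 8, and Taxon 9 show the derived state 'absent' for II, supporting them as a clade.
III (derived state 'present') is shared by Taxon 4, Taxon 8, and Taxon 9 — a synapomorphy uniting that clade.
IV groups Taxon 5 and Taxon 9, which is incompatible with the clades supported by the remaining characters; treating it as convergent (homoplasy) costs fewer steps than any alternative tree.
All ingroup taxa share the derived state 'present' for V; it defines the ingroup but does not resolve relationships within it.
VI (derived state 'absent') is shared by Taxon 4 and Taxon 8 — a synapomorphy uniting that clade.
Most parsimonious ingroup topology: (((((Taxon 4,Taxon 8),Taxon 9),Taxon 6),Taxon 7),Taxon 5).
The clade {Taxon 4, Taxon 8} is supported by VI: its derived state 'absent' occurs in exactly those taxa and in no other taxon (including the outgroup).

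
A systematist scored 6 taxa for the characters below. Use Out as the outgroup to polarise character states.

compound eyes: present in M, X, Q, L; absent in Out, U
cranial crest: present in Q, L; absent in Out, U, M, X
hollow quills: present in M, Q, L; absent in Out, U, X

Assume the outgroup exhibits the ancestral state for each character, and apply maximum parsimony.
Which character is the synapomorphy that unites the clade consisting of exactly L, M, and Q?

The outgroup has state 'absent' for every character, so 'present' is the derived state throughout.
compound eyes: derived state 'present' in L, M, Q, and X only — synapomorphy for {L, M, Q, X}.
cranial crest: derived state 'present' in L and Q only — synapomorphy for {L, Q}.
hollow quills: derived state 'present' in L, M, and Q only — synapomorphy for {L, M, Q}.
Most parsimonious ingroup topology: (U,((M,(Q,L)),X)).
The clade {L, M, Q} is supported by hollow quills: its derived state 'present' occurs in exactly those taxa and in no other taxon (including the outgroup).

hollow quills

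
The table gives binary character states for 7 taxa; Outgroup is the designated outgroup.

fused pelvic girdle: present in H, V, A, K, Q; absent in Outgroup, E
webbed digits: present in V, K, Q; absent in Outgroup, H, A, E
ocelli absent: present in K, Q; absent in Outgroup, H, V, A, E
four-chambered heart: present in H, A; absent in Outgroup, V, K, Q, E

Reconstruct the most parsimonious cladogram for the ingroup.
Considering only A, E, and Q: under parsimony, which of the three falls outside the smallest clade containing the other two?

E

The outgroup has state 'absent' for every character, so 'present' is the derived state throughout.
fused pelvic girdle (derived state 'present') is shared by A, H, K, Q, and V — a synapomorphy uniting that clade.
webbed digits: derived state 'present' in K, Q, and V only — synapomorphy for {K, Q, V}.
ocelli absent: derived state 'present' in K and Q only — synapomorphy for {K, Q}.
Only A and H show the derived state 'present' for four-chambered heart, supporting them as a clade.
Most parsimonious ingroup topology: (((H,A),(V,(K,Q))),E).
A and Q share a more recent common ancestor with each other than either does with E, so E is the least closely related of the three.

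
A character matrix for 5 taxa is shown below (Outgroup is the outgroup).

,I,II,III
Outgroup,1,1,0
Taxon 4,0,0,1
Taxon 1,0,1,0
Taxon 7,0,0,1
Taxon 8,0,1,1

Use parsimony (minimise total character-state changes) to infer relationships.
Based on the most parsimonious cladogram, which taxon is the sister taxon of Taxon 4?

Taxon 7

Character polarity is set by the outgroup: the derived state is whichever differs from the outgroup's state, so for I, II the derived state is '0', and for the remaining characters it is '1'.
I (derived state '0') is shared by all ingroup taxa — unites the whole ingroup.
Only Taxon 4 and Taxon 7 show the derived state '0' for II, supporting them as a clade.
III (derived state '1') is shared by Taxon 4, Taxon 7, and Taxon 8 — a synapomorphy uniting that clade.
Most parsimonious ingroup topology: (((Taxon 4,Taxon 7),Taxon 8),Taxon 1).
Taxon 4 and Taxon 7 form a cherry on this tree, so they are sister taxa.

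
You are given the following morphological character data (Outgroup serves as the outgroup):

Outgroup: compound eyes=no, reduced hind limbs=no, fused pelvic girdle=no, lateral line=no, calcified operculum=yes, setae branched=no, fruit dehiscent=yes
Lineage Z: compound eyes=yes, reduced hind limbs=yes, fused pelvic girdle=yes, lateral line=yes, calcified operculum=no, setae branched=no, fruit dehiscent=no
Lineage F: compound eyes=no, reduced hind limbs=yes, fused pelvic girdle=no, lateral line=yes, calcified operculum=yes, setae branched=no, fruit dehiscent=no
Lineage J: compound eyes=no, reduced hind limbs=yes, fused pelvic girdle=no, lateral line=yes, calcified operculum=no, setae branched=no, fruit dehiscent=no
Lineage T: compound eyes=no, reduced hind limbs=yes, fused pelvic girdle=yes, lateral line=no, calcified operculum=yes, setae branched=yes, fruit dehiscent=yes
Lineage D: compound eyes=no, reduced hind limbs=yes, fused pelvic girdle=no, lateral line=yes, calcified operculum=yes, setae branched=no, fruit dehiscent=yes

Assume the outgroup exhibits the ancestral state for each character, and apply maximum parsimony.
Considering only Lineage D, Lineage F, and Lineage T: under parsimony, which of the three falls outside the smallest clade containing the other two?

Lineage T

Character polarity is set by the outgroup: the derived state is whichever differs from the outgroup's state, so for calcified operculum, fruit dehiscent the derived state is 'no', and for the remaining characters it is 'yes'.
compound eyes: derived state 'yes' in Lineage Z only — an autapomorphy, so it tells us nothing about relationships among taxa.
reduced hind limbs (derived state 'yes') is shared by all ingroup taxa — unites the whole ingroup.
fused pelvic girdle groups Lineage T and Lineage Z, which is incompatible with the clades supported by the remaining characters; treating it as convergent (homoplasy) costs fewer steps than any alternative tree.
lateral line: derived state 'yes' in Lineage D, Lineage F, Lineage J, and Lineage Z only — synapomorphy for {Lineage D, Lineage F, Lineage J, Lineage Z}.
Only Lineage J and Lineage Z show the derived state 'no' for calcified operculum, supporting them as a clade.
setae branched (derived state 'yes') is unique to Lineage T (autapomorphy; uninformative for grouping).
Only Lineage F, Lineage J, and Lineage Z show the derived state 'no' for fruit dehiscent, supporting them as a clade.
Most parsimonious ingroup topology: ((((Lineage Z,Lineage J),Lineage F),Lineage D),Lineage T).
Lineage D and Lineage F share a more recent common ancestor with each other than either does with Lineage T, so Lineage T is the least closely related of the three.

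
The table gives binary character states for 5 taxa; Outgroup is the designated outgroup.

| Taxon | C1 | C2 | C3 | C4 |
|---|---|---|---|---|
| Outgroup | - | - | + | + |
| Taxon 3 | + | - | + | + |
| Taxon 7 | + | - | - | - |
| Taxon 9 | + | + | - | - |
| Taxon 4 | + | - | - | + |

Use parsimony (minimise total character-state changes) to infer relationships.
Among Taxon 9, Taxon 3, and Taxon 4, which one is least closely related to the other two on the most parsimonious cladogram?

Character polarity is set by the outgroup: the derived state is whichever differs from the outgroup's state, so for C3, C4 the derived state is '-', and for the remaining characters it is '+'.
C1 (derived state '+') is shared by all ingroup taxa — unites the whole ingroup.
C2: derived state '+' in Taxon 9 only — an autapomorphy, so it tells us nothing about relationships among taxa.
C3: derived state '-' in Taxon 4, Taxon 7, and Taxon 9 only — synapomorphy for {Taxon 4, Taxon 7, Taxon 9}.
C4: derived state '-' in Taxon 7 and Taxon 9 only — synapomorphy for {Taxon 7, Taxon 9}.
Most parsimonious ingroup topology: (Taxon 3,((Taxon 7,Taxon 9),Taxon 4)).
Taxon 4 and Taxon 9 share a more recent common ancestor with each other than either does with Taxon 3, so Taxon 3 is the least closely related of the three.

Taxon 3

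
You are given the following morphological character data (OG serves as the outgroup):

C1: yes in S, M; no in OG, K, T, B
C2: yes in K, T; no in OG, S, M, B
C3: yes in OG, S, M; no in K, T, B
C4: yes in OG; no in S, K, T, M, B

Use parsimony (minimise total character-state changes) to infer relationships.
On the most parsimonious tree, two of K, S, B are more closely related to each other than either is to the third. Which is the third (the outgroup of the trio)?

Character polarity is set by the outgroup: the derived state is whichever differs from the outgroup's state, so for C3, C4 the derived state is 'no', and for the remaining characters it is 'yes'.
C1: derived state 'yes' in M and S only — synapomorphy for {M, S}.
C2 (derived state 'yes') is shared by K and T — a synapomorphy uniting that clade.
C3: derived state 'no' in B, K, and T only — synapomorphy for {B, K, T}.
All ingroup taxa share the derived state 'no' for C4; it defines the ingroup but does not resolve relationships within it.
Most parsimonious ingroup topology: ((S,M),((K,T),B)).
B and K share a more recent common ancestor with each other than either does with S, so S is the least closely related of the three.

S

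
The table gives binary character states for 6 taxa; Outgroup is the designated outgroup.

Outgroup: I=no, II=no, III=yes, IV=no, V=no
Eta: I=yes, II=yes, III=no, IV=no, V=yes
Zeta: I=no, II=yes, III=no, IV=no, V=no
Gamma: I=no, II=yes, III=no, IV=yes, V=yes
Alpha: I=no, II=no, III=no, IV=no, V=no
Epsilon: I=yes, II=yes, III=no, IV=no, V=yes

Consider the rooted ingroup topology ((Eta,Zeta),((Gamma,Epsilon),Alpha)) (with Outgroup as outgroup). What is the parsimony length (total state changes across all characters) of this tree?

Map each character onto ((Eta,Zeta),((Gamma,Epsilon),Alpha)) (rooted by Outgroup) and count the minimum state changes it requires (Fitch parsimony):
I: 2; II: 2; III: 1; IV: 1; V: 2.
Total tree length = 8.

8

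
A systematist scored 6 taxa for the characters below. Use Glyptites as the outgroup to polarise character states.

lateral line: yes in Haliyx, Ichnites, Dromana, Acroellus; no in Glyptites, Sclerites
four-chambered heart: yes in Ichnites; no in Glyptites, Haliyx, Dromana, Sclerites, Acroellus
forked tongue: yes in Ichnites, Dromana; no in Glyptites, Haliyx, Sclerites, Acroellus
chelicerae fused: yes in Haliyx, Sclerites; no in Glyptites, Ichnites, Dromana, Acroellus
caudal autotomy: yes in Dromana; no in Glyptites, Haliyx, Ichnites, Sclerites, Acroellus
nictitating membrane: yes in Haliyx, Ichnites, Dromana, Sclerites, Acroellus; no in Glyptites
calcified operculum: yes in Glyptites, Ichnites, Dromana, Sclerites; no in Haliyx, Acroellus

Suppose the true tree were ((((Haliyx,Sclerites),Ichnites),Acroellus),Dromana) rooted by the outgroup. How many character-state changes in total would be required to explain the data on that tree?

10

Map each character onto ((((Haliyx,Sclerites),Ichnites),Acroellus),Dromana) (rooted by Glyptites) and count the minimum state changes it requires (Fitch parsimony):
lateral line: 2; four-chambered heart: 1; forked tongue: 2; chelicerae fused: 1; caudal autotomy: 1; nictitating membrane: 1; calcified operculum: 2.
Total tree length = 10.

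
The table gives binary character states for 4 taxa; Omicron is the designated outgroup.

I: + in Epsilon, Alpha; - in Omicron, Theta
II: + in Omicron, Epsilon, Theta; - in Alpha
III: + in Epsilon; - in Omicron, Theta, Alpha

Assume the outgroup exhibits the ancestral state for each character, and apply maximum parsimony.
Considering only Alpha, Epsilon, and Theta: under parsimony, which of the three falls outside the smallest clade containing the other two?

Character polarity is set by the outgroup: the derived state is whichever differs from the outgroup's state, so for II the derived state is '-', and for the remaining characters it is '+'.
I: derived state '+' in Alpha and Epsilon only — synapomorphy for {Alpha, Epsilon}.
II (derived state '-') is unique to Alpha (autapomorphy; uninformative for grouping).
III (derived state '+') is unique to Epsilon (autapomorphy; uninformative for grouping).
Most parsimonious ingroup topology: ((Epsilon,Alpha),Theta).
Alpha and Epsilon share a more recent common ancestor with each other than either does with Theta, so Theta is the least closely related of the three.

Theta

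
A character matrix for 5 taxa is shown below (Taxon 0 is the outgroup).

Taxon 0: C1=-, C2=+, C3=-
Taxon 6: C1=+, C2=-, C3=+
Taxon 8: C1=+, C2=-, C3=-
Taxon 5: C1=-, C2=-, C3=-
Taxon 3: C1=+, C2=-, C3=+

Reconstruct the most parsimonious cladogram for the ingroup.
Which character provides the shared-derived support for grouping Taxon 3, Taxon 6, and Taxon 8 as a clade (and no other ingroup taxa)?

Character polarity is set by the outgroup: the derived state is whichever differs from the outgroup's state, so for C2 the derived state is '-', and for the remaining characters it is '+'.
C1: derived state '+' in Taxon 3, Taxon 6, and Taxon 8 only — synapomorphy for {Taxon 3, Taxon 6, Taxon 8}.
C2 (derived state '-') is shared by all ingroup taxa — unites the whole ingroup.
Only Taxon 3 and Taxon 6 show the derived state '+' for C3, supporting them as a clade.
Most parsimonious ingroup topology: (((Taxon 6,Taxon 3),Taxon 8),Taxon 5).
The clade {Taxon 3, Taxon 6, Taxon 8} is supported by C1: its derived state '+' occurs in exactly those taxa and in no other taxon (including the outgroup).

C1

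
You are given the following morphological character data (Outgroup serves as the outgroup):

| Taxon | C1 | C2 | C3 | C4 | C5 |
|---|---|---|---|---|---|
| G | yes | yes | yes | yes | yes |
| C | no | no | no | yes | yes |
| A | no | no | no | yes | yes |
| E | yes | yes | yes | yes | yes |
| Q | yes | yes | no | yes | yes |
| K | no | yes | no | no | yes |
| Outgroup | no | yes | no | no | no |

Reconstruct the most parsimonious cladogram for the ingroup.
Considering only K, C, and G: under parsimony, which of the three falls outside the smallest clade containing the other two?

K

Character polarity is set by the outgroup: the derived state is whichever differs from the outgroup's state, so for C2 the derived state is 'no', and for the remaining characters it is 'yes'.
Only E, G, and Q show the derived state 'yes' for C1, supporting them as a clade.
Only A and C show the derived state 'no' for C2, supporting them as a clade.
C3 (derived state 'yes') is shared by E and G — a synapomorphy uniting that clade.
C4 (derived state 'yes') is shared by A, C, E, G, and Q — a synapomorphy uniting that clade.
All ingroup taxa share the derived state 'yes' for C5; it defines the ingroup but does not resolve relationships within it.
Most parsimonious ingroup topology: (((C,A),((E,G),Q)),K).
C and G share a more recent common ancestor with each other than either does with K, so K is the least closely related of the three.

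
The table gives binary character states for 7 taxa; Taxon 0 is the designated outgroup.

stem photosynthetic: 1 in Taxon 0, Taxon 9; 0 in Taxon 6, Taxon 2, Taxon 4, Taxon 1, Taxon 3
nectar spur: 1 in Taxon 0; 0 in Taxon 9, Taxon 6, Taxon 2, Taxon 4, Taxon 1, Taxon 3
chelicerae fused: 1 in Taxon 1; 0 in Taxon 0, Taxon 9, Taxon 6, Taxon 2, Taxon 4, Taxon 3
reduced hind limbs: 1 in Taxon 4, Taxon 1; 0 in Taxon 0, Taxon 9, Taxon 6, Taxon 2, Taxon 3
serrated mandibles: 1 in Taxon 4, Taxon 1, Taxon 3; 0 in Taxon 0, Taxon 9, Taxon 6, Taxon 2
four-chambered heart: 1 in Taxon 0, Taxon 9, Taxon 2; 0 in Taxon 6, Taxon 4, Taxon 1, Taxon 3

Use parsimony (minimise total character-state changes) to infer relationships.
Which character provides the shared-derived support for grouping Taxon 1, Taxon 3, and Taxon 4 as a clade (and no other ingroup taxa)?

serrated mandibles

Character polarity is set by the outgroup: the derived state is whichever differs from the outgroup's state, so for stem photosynthetic, nectar spur, four-chambered heart the derived state is '0', and for the remaining characters it is '1'.
stem photosynthetic (derived state '0') is shared by Taxon 1, Taxon 2, Taxon 3, Taxon 4, and Taxon 6 — a synapomorphy uniting that clade.
All ingroup taxa share the derived state '0' for nectar spur; it defines the ingroup but does not resolve relationships within it.
chelicerae fused: derived state '1' in Taxon 1 only — an autapomorphy, so it tells us nothing about relationships among taxa.
reduced hind limbs (derived state '1') is shared by Taxon 1 and Taxon 4 — a synapomorphy uniting that clade.
serrated mandibles (derived state '1') is shared by Taxon 1, Taxon 3, and Taxon 4 — a synapomorphy uniting that clade.
four-chambered heart (derived state '0') is shared by Taxon 1, Taxon 3, Taxon 4, and Taxon 6 — a synapomorphy uniting that clade.
Most parsimonious ingroup topology: (Taxon 9,((Taxon 6,((Taxon 4,Taxon 1),Taxon 3)),Taxon 2)).
The clade {Taxon 1, Taxon 3, Taxon 4} is supported by serrated mandibles: its derived state '1' occurs in exactly those taxa and in no other taxon (including the outgroup).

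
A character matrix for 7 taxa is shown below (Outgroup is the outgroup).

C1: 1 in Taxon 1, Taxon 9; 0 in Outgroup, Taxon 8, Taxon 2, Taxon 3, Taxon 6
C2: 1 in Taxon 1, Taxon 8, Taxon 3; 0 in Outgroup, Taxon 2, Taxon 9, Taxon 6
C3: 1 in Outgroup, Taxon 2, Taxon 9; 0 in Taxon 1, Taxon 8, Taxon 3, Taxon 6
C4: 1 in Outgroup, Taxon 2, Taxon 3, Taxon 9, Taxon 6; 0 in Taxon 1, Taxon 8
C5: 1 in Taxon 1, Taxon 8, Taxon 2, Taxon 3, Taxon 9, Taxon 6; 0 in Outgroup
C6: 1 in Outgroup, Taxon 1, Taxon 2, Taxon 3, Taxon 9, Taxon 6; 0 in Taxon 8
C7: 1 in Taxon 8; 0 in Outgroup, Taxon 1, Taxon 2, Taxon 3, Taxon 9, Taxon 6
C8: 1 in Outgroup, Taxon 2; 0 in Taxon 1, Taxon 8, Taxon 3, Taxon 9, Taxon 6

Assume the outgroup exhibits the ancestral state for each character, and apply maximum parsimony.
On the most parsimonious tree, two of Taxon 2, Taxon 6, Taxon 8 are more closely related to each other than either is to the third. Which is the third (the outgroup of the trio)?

Character polarity is set by the outgroup: the derived state is whichever differs from the outgroup's state, so for C3, C4, C6, C8 the derived state is '0', and for the remaining characters it is '1'.
C1 groups Taxon 1 and Taxon 9, which is incompatible with the clades supported by the remaining characters; treating it as convergent (homoplasy) costs fewer steps than any alternative tree.
C2 (derived state '1') is shared by Taxon 1, Taxon 3, and Taxon 8 — a synapomorphy uniting that clade.
C3: derived state '0' in Taxon 1, Taxon 3, Taxon 6, and Taxon 8 only — synapomorphy for {Taxon 1, Taxon 3, Taxon 6, Taxon 8}.
C4: derived state '0' in Taxon 1 and Taxon 8 only — synapomorphy for {Taxon 1, Taxon 8}.
All ingroup taxa share the derived state '1' for C5; it defines the ingroup but does not resolve relationships within it.
C6: derived state '0' in Taxon 8 only — an autapomorphy, so it tells us nothing about relationships among taxa.
C7 (derived state '1') is unique to Taxon 8 (autapomorphy; uninformative for grouping).
Only Taxon 1, Taxon 3, Taxon 6, Taxon 8, and Taxon 9 show the derived state '0' for C8, supporting them as a clade.
Most parsimonious ingroup topology: (((((Taxon 1,Taxon 8),Taxon 3),Taxon 6),Taxon 9),Taxon 2).
Taxon 6 and Taxon 8 share a more recent common ancestor with each other than either does with Taxon 2, so Taxon 2 is the least closely related of the three.

Taxon 2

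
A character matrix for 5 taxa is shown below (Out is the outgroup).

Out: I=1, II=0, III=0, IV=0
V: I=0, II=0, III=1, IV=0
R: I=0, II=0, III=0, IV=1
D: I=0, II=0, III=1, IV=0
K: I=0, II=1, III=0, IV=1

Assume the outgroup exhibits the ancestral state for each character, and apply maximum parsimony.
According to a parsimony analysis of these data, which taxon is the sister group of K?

Character polarity is set by the outgroup: the derived state is whichever differs from the outgroup's state, so for I the derived state is '0', and for the remaining characters it is '1'.
All ingroup taxa share the derived state '0' for I; it defines the ingroup but does not resolve relationships within it.
II (derived state '1') is unique to K (autapomorphy; uninformative for grouping).
III: derived state '1' in D and V only — synapomorphy for {D, V}.
Only K and R show the derived state '1' for IV, supporting them as a clade.
Most parsimonious ingroup topology: ((V,D),(R,K)).
K and R form a cherry on this tree, so they are sister taxa.

R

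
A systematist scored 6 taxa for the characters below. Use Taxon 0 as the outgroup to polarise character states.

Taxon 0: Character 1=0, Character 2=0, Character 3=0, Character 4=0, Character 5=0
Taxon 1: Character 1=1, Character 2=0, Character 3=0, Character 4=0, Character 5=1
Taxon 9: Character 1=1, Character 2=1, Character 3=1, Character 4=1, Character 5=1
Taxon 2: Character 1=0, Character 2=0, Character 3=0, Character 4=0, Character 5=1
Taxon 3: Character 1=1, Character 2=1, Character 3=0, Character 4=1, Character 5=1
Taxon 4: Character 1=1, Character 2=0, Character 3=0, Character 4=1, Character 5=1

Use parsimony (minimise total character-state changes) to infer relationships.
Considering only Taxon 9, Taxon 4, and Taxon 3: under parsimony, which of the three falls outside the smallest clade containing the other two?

Taxon 4

The outgroup has state '0' for every character, so '1' is the derived state throughout.
Character 1: derived state '1' in Taxon 1, Taxon 3, Taxon 4, and Taxon 9 only — synapomorphy for {Taxon 1, Taxon 3, Taxon 4, Taxon 9}.
Only Taxon 3 and Taxon 9 show the derived state '1' for Character 2, supporting them as a clade.
Character 3 (derived state '1') is unique to Taxon 9 (autapomorphy; uninformative for grouping).
Character 4: derived state '1' in Taxon 3, Taxon 4, and Taxon 9 only — synapomorphy for {Taxon 3, Taxon 4, Taxon 9}.
Character 5 (derived state '1') is shared by all ingroup taxa — unites the whole ingroup.
Most parsimonious ingroup topology: ((Taxon 1,((Taxon 9,Taxon 3),Taxon 4)),Taxon 2).
Taxon 9 and Taxon 3 share a more recent common ancestor with each other than either does with Taxon 4, so Taxon 4 is the least closely related of the three.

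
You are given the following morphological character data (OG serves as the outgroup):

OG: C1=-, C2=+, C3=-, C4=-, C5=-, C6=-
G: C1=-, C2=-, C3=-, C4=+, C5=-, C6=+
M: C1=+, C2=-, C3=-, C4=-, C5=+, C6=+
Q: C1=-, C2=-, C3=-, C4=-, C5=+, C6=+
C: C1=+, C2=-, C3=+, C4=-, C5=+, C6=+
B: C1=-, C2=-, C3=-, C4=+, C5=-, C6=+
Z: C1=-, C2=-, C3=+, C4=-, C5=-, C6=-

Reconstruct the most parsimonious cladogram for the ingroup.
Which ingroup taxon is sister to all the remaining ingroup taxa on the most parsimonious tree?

Z

Character polarity is set by the outgroup: the derived state is whichever differs from the outgroup's state, so for C2 the derived state is '-', and for the remaining characters it is '+'.
Only C and M show the derived state '+' for C1, supporting them as a clade.
C2 (derived state '-') is shared by all ingroup taxa — unites the whole ingroup.
C3 groups C and Z, which is incompatible with the clades supported by the remaining characters; treating it as convergent (homoplasy) costs fewer steps than any alternative tree.
C4 (derived state '+') is shared by B and G — a synapomorphy uniting that clade.
C5: derived state '+' in C, M, and Q only — synapomorphy for {C, M, Q}.
C6 (derived state '+') is shared by B, C, G, M, and Q — a synapomorphy uniting that clade.
Most parsimonious ingroup topology: (((G,B),((M,C),Q)),Z).
Z is sister to the clade containing all other ingroup taxa, so it is the earliest-diverging (most basal) ingroup lineage.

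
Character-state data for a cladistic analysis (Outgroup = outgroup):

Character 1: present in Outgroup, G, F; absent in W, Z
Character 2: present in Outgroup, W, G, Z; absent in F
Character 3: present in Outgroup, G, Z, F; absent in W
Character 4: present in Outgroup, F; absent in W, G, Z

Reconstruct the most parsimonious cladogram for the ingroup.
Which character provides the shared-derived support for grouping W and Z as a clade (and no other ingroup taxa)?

Character 1

The outgroup has state 'present' for every character, so 'absent' is the derived state throughout.
Character 1: derived state 'absent' in W and Z only — synapomorphy for {W, Z}.
Character 2 (derived state 'absent') is unique to F (autapomorphy; uninformative for grouping).
Character 3: derived state 'absent' in W only — an autapomorphy, so it tells us nothing about relationships among taxa.
Only G, W, and Z show the derived state 'absent' for Character 4, supporting them as a clade.
Most parsimonious ingroup topology: (((W,Z),G),F).
The clade {W, Z} is supported by Character 1: its derived state 'absent' occurs in exactly those taxa and in no other taxon (including the outgroup).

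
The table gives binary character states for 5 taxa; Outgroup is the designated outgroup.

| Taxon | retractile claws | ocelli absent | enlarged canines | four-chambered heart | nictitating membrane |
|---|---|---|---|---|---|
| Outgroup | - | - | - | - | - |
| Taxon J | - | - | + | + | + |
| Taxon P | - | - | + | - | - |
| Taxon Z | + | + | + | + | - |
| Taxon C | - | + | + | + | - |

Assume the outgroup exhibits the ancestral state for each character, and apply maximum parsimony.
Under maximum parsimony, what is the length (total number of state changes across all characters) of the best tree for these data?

The outgroup has state '-' for every character, so '+' is the derived state throughout.
retractile claws: derived state '+' in Taxon Z only — an autapomorphy, so it tells us nothing about relationships among taxa.
ocelli absent (derived state '+') is shared by Taxon C and Taxon Z — a synapomorphy uniting that clade.
enlarged canines (derived state '+') is shared by all ingroup taxa — unites the whole ingroup.
four-chambered heart (derived state '+') is shared by Taxon C, Taxon J, and Taxon Z — a synapomorphy uniting that clade.
nictitating membrane (derived state '+') is unique to Taxon J (autapomorphy; uninformative for grouping).
Most parsimonious ingroup topology: ((Taxon J,(Taxon Z,Taxon C)),Taxon P).
Changes per character on this tree: retractile claws: 1; ocelli absent: 1; enlarged canines: 1; four-chambered heart: 1; nictitating membrane: 1.
Total = 5.

5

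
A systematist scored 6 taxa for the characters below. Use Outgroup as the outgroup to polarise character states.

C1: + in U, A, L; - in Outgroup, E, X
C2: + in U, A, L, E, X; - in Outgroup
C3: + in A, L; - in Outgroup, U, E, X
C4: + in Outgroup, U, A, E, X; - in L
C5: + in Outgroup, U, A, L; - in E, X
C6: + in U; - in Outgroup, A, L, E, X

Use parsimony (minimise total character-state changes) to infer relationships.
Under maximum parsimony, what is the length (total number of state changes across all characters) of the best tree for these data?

6

Character polarity is set by the outgroup: the derived state is whichever differs from the outgroup's state, so for C4, C5 the derived state is '-', and for the remaining characters it is '+'.
Only A, L, and U show the derived state '+' for C1, supporting them as a clade.
C2 (derived state '+') is shared by all ingroup taxa — unites the whole ingroup.
C3 (derived state '+') is shared by A and L — a synapomorphy uniting that clade.
C4: derived state '-' in L only — an autapomorphy, so it tells us nothing about relationships among taxa.
C5 (derived state '-') is shared by E and X — a synapomorphy uniting that clade.
C6 (derived state '+') is unique to U (autapomorphy; uninformative for grouping).
Most parsimonious ingroup topology: ((U,(A,L)),(E,X)).
Changes per character on this tree: C1: 1; C2: 1; C3: 1; C4: 1; C5: 1; C6: 1.
Total = 6.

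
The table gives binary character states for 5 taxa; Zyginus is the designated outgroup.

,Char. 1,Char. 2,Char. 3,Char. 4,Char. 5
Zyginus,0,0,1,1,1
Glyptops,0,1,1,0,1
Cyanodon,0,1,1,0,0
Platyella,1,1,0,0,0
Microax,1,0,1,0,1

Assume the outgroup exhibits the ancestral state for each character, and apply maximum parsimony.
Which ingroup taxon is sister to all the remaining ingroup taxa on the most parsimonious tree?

Character polarity is set by the outgroup: the derived state is whichever differs from the outgroup's state, so for Char. 3, Char. 4, Char. 5 the derived state is '0', and for the remaining characters it is '1'.
Char. 1 (state '1') occurs in Microax and Platyella but conflicts with the nesting implied by the other characters — most parsimoniously interpreted as homoplasy.
Char. 2 (derived state '1') is shared by Cyanodon, Glyptops, and Platyella — a synapomorphy uniting that clade.
Char. 3: derived state '0' in Platyella only — an autapomorphy, so it tells us nothing about relationships among taxa.
All ingroup taxa share the derived state '0' for Char. 4; it defines the ingroup but does not resolve relationships within it.
Char. 5 (derived state '0') is shared by Cyanodon and Platyella — a synapomorphy uniting that clade.
Most parsimonious ingroup topology: ((Glyptops,(Cyanodon,Platyella)),Microax).
Microax is sister to the clade containing all other ingroup taxa, so it is the earliest-diverging (most basal) ingroup lineage.

Microax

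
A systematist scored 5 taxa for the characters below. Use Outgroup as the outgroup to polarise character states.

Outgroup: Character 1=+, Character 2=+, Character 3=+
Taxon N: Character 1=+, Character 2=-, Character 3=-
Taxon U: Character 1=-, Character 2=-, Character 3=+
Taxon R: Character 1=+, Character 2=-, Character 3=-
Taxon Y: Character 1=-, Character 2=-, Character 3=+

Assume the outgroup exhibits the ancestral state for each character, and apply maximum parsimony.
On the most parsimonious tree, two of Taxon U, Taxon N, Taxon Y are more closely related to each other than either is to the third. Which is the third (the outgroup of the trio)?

The outgroup has state '+' for every character, so '-' is the derived state throughout.
Character 1 (derived state '-') is shared by Taxon U and Taxon Y — a synapomorphy uniting that clade.
Character 2 (derived state '-') is shared by all ingroup taxa — unites the whole ingroup.
Character 3 (derived state '-') is shared by Taxon N and Taxon R — a synapomorphy uniting that clade.
Most parsimonious ingroup topology: ((Taxon N,Taxon R),(Taxon U,Taxon Y)).
Taxon U and Taxon Y share a more recent common ancestor with each other than either does with Taxon N, so Taxon N is the least closely related of the three.

Taxon N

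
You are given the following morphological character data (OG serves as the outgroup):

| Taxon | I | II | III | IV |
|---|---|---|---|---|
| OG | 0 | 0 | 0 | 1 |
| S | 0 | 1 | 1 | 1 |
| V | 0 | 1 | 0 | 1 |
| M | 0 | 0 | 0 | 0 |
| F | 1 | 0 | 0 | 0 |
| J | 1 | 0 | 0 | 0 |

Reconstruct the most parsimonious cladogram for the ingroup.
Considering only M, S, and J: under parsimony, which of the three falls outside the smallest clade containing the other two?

Character polarity is set by the outgroup: the derived state is whichever differs from the outgroup's state, so for IV the derived state is '0', and for the remaining characters it is '1'.
I (derived state '1') is shared by F and J — a synapomorphy uniting that clade.
II: derived state '1' in S and V only — synapomorphy for {S, V}.
III: derived state '1' in S only — an autapomorphy, so it tells us nothing about relationships among taxa.
Only F, J, and M show the derived state '0' for IV, supporting them as a clade.
Most parsimonious ingroup topology: ((S,V),(M,(F,J))).
J and M share a more recent common ancestor with each other than either does with S, so S is the least closely related of the three.

S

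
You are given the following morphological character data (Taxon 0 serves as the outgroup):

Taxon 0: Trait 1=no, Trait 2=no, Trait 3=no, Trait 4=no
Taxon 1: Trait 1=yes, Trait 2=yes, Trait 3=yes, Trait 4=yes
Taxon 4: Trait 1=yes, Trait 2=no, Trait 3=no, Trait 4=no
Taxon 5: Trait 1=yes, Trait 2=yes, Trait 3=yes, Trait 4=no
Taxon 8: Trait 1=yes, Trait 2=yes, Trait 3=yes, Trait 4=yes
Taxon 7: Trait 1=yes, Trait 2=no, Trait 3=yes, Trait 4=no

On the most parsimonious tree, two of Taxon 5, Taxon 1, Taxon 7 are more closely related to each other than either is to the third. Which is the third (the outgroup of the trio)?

Taxon 7

The outgroup has state 'no' for every character, so 'yes' is the derived state throughout.
Trait 1 (derived state 'yes') is shared by all ingroup taxa — unites the whole ingroup.
Trait 2 (derived state 'yes') is shared by Taxon 1, Taxon 5, and Taxon 8 — a synapomorphy uniting that clade.
Trait 3: derived state 'yes' in Taxon 1, Taxon 5, Taxon 7, and Taxon 8 only — synapomorphy for {Taxon 1, Taxon 5, Taxon 7, Taxon 8}.
Trait 4 (derived state 'yes') is shared by Taxon 1 and Taxon 8 — a synapomorphy uniting that clade.
Most parsimonious ingroup topology: ((((Taxon 1,Taxon 8),Taxon 5),Taxon 7),Taxon 4).
Taxon 5 and Taxon 1 share a more recent common ancestor with each other than either does with Taxon 7, so Taxon 7 is the least closely related of the three.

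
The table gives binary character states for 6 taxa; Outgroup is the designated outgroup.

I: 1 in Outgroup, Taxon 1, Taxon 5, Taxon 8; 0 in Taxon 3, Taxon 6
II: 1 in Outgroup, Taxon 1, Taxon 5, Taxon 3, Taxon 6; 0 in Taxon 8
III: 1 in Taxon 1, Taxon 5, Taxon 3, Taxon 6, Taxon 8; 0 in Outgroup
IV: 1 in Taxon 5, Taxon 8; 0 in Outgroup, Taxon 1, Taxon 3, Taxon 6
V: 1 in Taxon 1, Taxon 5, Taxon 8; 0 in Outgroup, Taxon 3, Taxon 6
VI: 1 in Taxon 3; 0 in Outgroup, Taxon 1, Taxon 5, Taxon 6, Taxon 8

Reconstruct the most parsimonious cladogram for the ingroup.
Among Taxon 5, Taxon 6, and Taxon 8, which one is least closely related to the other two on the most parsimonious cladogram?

Character polarity is set by the outgroup: the derived state is whichever differs from the outgroup's state, so for I, II the derived state is '0', and for the remaining characters it is '1'.
I: derived state '0' in Taxon 3 and Taxon 6 only — synapomorphy for {Taxon 3, Taxon 6}.
II (derived state '0') is unique to Taxon 8 (autapomorphy; uninformative for grouping).
III (derived state '1') is shared by all ingroup taxa — unites the whole ingroup.
Only Taxon 5 and Taxon 8 show the derived state '1' for IV, supporting them as a clade.
Only Taxon 1, Taxon 5, and Taxon 8 show the derived state '1' for V, supporting them as a clade.
VI (derived state '1') is unique to Taxon 3 (autapomorphy; uninformative for grouping).
Most parsimonious ingroup topology: ((Taxon 1,(Taxon 5,Taxon 8)),(Taxon 3,Taxon 6)).
Taxon 5 and Taxon 8 share a more recent common ancestor with each other than either does with Taxon 6, so Taxon 6 is the least closely related of the three.

Taxon 6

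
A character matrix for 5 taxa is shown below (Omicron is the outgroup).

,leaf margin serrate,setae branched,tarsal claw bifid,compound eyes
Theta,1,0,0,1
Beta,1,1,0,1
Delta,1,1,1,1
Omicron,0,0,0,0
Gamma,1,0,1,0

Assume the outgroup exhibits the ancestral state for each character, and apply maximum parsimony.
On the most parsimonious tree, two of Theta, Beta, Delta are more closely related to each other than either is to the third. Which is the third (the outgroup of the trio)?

Theta

The outgroup has state '0' for every character, so '1' is the derived state throughout.
All ingroup taxa share the derived state '1' for leaf margin serrate; it defines the ingroup but does not resolve relationships within it.
setae branched: derived state '1' in Beta and Delta only — synapomorphy for {Beta, Delta}.
tarsal claw bifid groups Delta and Gamma, which is incompatible with the clades supported by the remaining characters; treating it as convergent (homoplasy) costs fewer steps than any alternative tree.
Only Beta, Delta, and Theta show the derived state '1' for compound eyes, supporting them as a clade.
Most parsimonious ingroup topology: (Gamma,((Delta,Beta),Theta)).
Beta and Delta share a more recent common ancestor with each other than either does with Theta, so Theta is the least closely related of the three.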